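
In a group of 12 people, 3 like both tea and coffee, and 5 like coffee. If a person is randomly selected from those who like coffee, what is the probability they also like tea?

P(A ∩ B) = 3/12 = 1/4
P(B) = 5/12
P(A|B) = P(A ∩ B) / P(B) = (1/4) / (5/12) = 3/5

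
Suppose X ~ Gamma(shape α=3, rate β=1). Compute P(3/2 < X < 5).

P(3/2 < X < 5) = ∫_{3/2}^{5} f(x) dx
where f(x) = \frac{x^{2} e^{- x}}{2}
= - \frac{37}{2 e^{5}} + \frac{29}{8 e^{\frac{3}{2}}}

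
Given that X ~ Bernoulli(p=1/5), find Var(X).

For X ~ Bernoulli(p=1/5):
Var(X) = \frac{4}{25}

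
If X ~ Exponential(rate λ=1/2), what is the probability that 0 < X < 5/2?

P(0 < X < 5/2) = ∫_{0}^{5/2} f(x) dx
where f(x) = \frac{e^{- \frac{x}{2}}}{2}
= 1 - e^{- \frac{5}{4}}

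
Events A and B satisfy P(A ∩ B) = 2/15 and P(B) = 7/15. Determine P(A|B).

P(A|B) = P(A ∩ B) / P(B)
= (2/15) / (7/15)
= 2/7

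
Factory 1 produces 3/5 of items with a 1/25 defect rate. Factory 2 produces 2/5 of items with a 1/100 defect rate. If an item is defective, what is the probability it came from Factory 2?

Using Bayes' theorem:
P(F1) = 3/5, P(D|F1) = 1/25
P(F2) = 2/5, P(D|F2) = 1/100
P(D) = P(D|F1)P(F1) + P(D|F2)P(F2)
     = \frac{7}{250}
P(F2|D) = P(D|F2)P(F2) / P(D)
= \frac{1}{7}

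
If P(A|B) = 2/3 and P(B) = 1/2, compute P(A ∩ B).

By definition, P(A|B) = P(A ∩ B) / P(B)
So P(A ∩ B) = P(A|B) × P(B)
= 2/3 × 1/2
= 1/3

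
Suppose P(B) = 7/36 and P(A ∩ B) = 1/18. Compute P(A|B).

P(A|B) = P(A ∩ B) / P(B)
= (1/18) / (7/36)
= 2/7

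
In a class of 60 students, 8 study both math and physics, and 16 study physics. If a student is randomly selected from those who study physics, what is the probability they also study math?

P(A ∩ B) = 8/60 = 2/15
P(B) = 16/60 = 4/15
P(A|B) = P(A ∩ B) / P(B) = (2/15) / (4/15) = 1/2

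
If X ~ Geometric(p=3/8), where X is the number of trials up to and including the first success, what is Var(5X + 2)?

For X ~ Geometric(p=3/8), where X is the number of trials up to and including the first success:
Var(X) = \frac{40}{9}
Var(5X + 2) = (5)² × Var(X) = 25 × \frac{40}{9} = \frac{1000}{9}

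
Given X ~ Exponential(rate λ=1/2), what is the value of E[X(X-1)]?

E[X(X-1)] = E[X² - X] = E[X²] - E[X]
E[X] = 2
E[X²] = Var(X) + (E[X])² = 4 + (2)² = 8
E[X(X-1)] = 8 - 2 = 6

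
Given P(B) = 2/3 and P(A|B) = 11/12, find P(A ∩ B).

By definition, P(A|B) = P(A ∩ B) / P(B)
So P(A ∩ B) = P(A|B) × P(B)
= 11/12 × 2/3
= 11/18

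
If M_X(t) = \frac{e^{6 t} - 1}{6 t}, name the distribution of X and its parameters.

The MGF M(t) = \frac{e^{6 t} - 1}{6 t} is the standard form for the Uniform distribution.
Comparing with the known MGF formula identifies: Uniform(0, 6)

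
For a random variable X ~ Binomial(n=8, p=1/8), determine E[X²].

Using the identity E[X²] = Var(X) + (E[X])²:
E[X] = 1
Var(X) = \frac{7}{8}
E[X²] = \frac{7}{8} + (1)²
= \frac{15}{8}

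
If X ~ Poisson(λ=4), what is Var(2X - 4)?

For X ~ Poisson(λ=4):
Var(X) = 4
Var(2X - 4) = (2)² × Var(X) = 4 × 4 = 16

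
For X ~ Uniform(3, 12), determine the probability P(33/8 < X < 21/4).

P(33/8 < X < 21/4) = ∫_{33/8}^{21/4} f(x) dx
where f(x) = \frac{1}{9}
= \frac{1}{8}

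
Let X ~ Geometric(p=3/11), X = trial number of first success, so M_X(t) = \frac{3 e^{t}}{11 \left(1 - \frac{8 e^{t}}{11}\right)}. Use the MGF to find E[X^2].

To find E[X^2], compute M^(2)(0):
M^(1)(t) = \frac{3 e^{t}}{11 \left(1 - \frac{8 e^{t}}{11}\right)} + \frac{24 e^{2 t}}{121 \left(1 - \frac{8 e^{t}}{11}\right)^{2}}
M^(2)(t) = \frac{3 e^{t}}{11 \left(1 - \frac{8 e^{t}}{11}\right)} + \frac{72 e^{2 t}}{121 \left(1 - \frac{8 e^{t}}{11}\right)^{2}} + \frac{384 e^{3 t}}{1331 \left(1 - \frac{8 e^{t}}{11}\right)^{3}}
M^(2)(0) = \frac{209}{9}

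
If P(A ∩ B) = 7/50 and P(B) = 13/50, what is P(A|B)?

P(A|B) = P(A ∩ B) / P(B)
= (7/50) / (13/50)
= 7/13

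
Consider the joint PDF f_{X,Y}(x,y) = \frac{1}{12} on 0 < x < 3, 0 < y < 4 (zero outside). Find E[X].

f_X(x) = ∫_0^4 \frac{1}{12} dy = \frac{1}{3}
E[X] = ∫_0^3 x × (\frac{1}{3}) dx = \frac{3}{2}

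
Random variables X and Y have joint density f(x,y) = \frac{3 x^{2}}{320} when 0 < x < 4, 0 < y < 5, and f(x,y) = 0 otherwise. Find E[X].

f_X(x) = ∫_0^5 \frac{3 x^{2}}{320} dy = \frac{3 x^{2}}{64}
E[X] = ∫_0^4 x × (\frac{3 x^{2}}{64}) dx = 3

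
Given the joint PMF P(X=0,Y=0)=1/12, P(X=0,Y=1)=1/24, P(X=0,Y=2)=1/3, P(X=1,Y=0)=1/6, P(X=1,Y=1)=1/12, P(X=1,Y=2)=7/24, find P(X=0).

P(X=0) = P(X=0,Y=0) + P(X=0,Y=1) + P(X=0,Y=2)
= 1/12 + 1/24 + 1/3
= 11/24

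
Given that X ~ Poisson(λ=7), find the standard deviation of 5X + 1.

For X ~ Poisson(λ=7):
Var(X) = 7
SD(X) = √(Var(X)) = √(7) = \sqrt{7}
SD(5X + 1) = |5| × SD(X) = 5 × \sqrt{7} = 5 \sqrt{7}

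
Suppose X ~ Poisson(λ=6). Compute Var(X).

For X ~ Poisson(λ=6):
Var(X) = 6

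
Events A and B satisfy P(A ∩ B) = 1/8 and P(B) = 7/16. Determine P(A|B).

P(A|B) = P(A ∩ B) / P(B)
= (1/8) / (7/16)
= 2/7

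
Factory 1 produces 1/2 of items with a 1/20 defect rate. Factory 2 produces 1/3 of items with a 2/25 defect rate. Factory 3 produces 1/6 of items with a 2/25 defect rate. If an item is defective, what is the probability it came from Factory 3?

Using Bayes' theorem:
P(F1) = 1/2, P(D|F1) = 1/20
P(F2) = 1/3, P(D|F2) = 2/25
P(F3) = 1/6, P(D|F3) = 2/25
P(D) = P(D|F1)P(F1) + P(D|F2)P(F2) + P(D|F3)P(F3)
     = \frac{13}{200}
P(F3|D) = P(D|F3)P(F3) / P(D)
= \frac{8}{39}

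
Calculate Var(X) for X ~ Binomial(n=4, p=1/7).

For X ~ Binomial(n=4, p=1/7):
Var(X) = \frac{24}{49}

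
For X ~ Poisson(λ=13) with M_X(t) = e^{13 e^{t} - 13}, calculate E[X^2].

To find E[X^2], compute M^(2)(0):
M^(1)(t) = 13 e^{t} e^{13 e^{t} - 13}
M^(2)(t) = 169 e^{2 t} e^{13 e^{t} - 13} + 13 e^{t} e^{13 e^{t} - 13}
M^(2)(0) = 182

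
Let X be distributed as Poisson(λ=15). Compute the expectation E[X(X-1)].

E[X(X-1)] = E[X² - X] = E[X²] - E[X]
E[X] = 15
E[X²] = Var(X) + (E[X])² = 15 + (15)² = 240
E[X(X-1)] = 240 - 15 = 225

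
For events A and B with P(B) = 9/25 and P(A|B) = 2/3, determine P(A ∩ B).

By definition, P(A|B) = P(A ∩ B) / P(B)
So P(A ∩ B) = P(A|B) × P(B)
= 2/3 × 9/25
= 6/25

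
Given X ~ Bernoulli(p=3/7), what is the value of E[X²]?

Using the identity E[X²] = Var(X) + (E[X])²:
E[X] = \frac{3}{7}
Var(X) = \frac{12}{49}
E[X²] = \frac{12}{49} + (\frac{3}{7})²
= \frac{3}{7}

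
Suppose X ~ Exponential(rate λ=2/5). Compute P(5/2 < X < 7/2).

P(5/2 < X < 7/2) = ∫_{5/2}^{7/2} f(x) dx
where f(x) = \frac{2 e^{- \frac{2 x}{5}}}{5}
= - \frac{1}{e^{\frac{7}{5}}} + e^{-1}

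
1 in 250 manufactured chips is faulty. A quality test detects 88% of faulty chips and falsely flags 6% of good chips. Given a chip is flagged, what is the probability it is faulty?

Let D = the rare event, + = positive/flagged.
P(D) = 1/250
P(+|D) = 88/100 = 22/25
P(+|D') = 6/100 = 3/50
P(+) = P(+|D)P(D) + P(+|D')P(D')
     = \frac{22}{25} × \frac{1}{250} + \frac{3}{50} × \frac{249}{250}
     = \frac{791}{12500}
P(D|+) = P(+|D)P(D)/P(+) = \frac{44}{791}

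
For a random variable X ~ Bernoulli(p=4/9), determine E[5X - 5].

For X ~ Bernoulli(p=4/9):
E[X] = \frac{4}{9}
E[5X - 5] = 5 × E[X] - 5 = - \frac{25}{9}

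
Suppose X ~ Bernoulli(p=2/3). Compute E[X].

For X ~ Bernoulli(p=2/3), the expected value is:
E[X] = \frac{2}{3}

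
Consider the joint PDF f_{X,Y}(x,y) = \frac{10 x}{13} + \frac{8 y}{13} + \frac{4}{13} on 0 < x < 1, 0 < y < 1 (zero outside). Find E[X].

E[X] = ∫_0^1 ∫_0^1 x × f(x,y) dy dx
= ∫_0^1 ∫_0^1 x × (\frac{10 x}{13} + \frac{8 y}{13} + \frac{4}{13}) dy dx
= \frac{22}{39}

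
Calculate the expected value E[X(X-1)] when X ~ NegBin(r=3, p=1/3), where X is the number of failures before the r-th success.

E[X(X-1)] = E[X² - X] = E[X²] - E[X]
E[X] = 6
E[X²] = Var(X) + (E[X])² = 18 + (6)² = 54
E[X(X-1)] = 54 - 6 = 48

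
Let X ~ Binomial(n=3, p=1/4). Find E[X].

For X ~ Binomial(n=3, p=1/4), the expected value is:
E[X] = \frac{3}{4}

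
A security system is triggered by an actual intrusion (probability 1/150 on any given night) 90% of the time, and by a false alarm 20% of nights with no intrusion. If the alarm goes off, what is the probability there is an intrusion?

Let D = the rare event, + = positive/flagged.
P(D) = 1/150
P(+|D) = 90/100 = 9/10
P(+|D') = 20/100 = 1/5
P(+) = P(+|D)P(D) + P(+|D')P(D')
     = \frac{9}{10} × \frac{1}{150} + \frac{1}{5} × \frac{149}{150}
     = \frac{307}{1500}
P(D|+) = P(+|D)P(D)/P(+) = \frac{9}{307}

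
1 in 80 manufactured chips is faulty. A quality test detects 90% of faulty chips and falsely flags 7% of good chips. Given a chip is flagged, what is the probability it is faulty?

Let D = the rare event, + = positive/flagged.
P(D) = 1/80
P(+|D) = 90/100 = 9/10
P(+|D') = 7/100
P(+) = P(+|D)P(D) + P(+|D')P(D')
     = \frac{9}{10} × \frac{1}{80} + \frac{7}{100} × \frac{79}{80}
     = \frac{643}{8000}
P(D|+) = P(+|D)P(D)/P(+) = \frac{90}{643}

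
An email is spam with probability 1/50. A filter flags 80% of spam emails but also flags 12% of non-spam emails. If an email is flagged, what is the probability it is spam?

Let D = the rare event, + = positive/flagged.
P(D) = 1/50
P(+|D) = 80/100 = 4/5
P(+|D') = 12/100 = 3/25
P(+) = P(+|D)P(D) + P(+|D')P(D')
     = \frac{4}{5} × \frac{1}{50} + \frac{3}{25} × \frac{49}{50}
     = \frac{167}{1250}
P(D|+) = P(+|D)P(D)/P(+) = \frac{20}{167}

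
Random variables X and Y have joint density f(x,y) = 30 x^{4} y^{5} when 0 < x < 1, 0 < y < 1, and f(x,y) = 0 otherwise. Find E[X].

E[X] = ∫_0^1 ∫_0^1 x × f(x,y) dy dx
= ∫_0^1 ∫_0^1 x × (30 x^{4} y^{5}) dy dx
= \frac{5}{6}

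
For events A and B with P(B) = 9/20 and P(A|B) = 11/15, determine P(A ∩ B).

By definition, P(A|B) = P(A ∩ B) / P(B)
So P(A ∩ B) = P(A|B) × P(B)
= 11/15 × 9/20
= 33/100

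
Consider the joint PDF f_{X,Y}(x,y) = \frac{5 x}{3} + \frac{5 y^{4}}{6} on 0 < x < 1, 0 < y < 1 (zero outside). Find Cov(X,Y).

E[XY] = ∫∫ xy × f(x,y) dx dy = \frac{25}{72}
E[X] = \frac{23}{36}
E[Y] = \frac{5}{9}
Cov(X,Y) = E[XY] - E[X]E[Y] = - \frac{5}{648}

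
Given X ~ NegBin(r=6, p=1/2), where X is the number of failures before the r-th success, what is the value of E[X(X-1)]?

E[X(X-1)] = E[X² - X] = E[X²] - E[X]
E[X] = 6
E[X²] = Var(X) + (E[X])² = 12 + (6)² = 48
E[X(X-1)] = 48 - 6 = 42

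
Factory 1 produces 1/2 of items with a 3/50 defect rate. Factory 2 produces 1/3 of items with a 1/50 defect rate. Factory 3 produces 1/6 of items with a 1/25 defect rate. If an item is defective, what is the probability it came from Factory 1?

Using Bayes' theorem:
P(F1) = 1/2, P(D|F1) = 3/50
P(F2) = 1/3, P(D|F2) = 1/50
P(F3) = 1/6, P(D|F3) = 1/25
P(D) = P(D|F1)P(F1) + P(D|F2)P(F2) + P(D|F3)P(F3)
     = \frac{13}{300}
P(F1|D) = P(D|F1)P(F1) / P(D)
= \frac{9}{13}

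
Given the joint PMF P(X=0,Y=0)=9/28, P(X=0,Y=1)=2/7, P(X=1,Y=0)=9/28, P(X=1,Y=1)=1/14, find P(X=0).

P(X=0) = P(X=0,Y=0) + P(X=0,Y=1)
= 9/28 + 2/7
= 17/28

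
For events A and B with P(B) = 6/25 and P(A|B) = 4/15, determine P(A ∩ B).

By definition, P(A|B) = P(A ∩ B) / P(B)
So P(A ∩ B) = P(A|B) × P(B)
= 4/15 × 6/25
= 8/125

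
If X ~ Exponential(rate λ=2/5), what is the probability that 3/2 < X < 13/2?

P(3/2 < X < 13/2) = ∫_{3/2}^{13/2} f(x) dx
where f(x) = \frac{2 e^{- \frac{2 x}{5}}}{5}
= - \frac{1 - e^{2}}{e^{\frac{13}{5}}}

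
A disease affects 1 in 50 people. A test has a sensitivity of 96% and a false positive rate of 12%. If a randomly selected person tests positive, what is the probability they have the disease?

Let D = the rare event, + = positive/flagged.
P(D) = 1/50
P(+|D) = 96/100 = 24/25
P(+|D') = 12/100 = 3/25
P(+) = P(+|D)P(D) + P(+|D')P(D')
     = \frac{24}{25} × \frac{1}{50} + \frac{3}{25} × \frac{49}{50}
     = \frac{171}{1250}
P(D|+) = P(+|D)P(D)/P(+) = \frac{8}{57}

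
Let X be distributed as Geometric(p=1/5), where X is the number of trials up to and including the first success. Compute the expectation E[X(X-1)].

E[X(X-1)] = E[X² - X] = E[X²] - E[X]
E[X] = 5
E[X²] = Var(X) + (E[X])² = 20 + (5)² = 45
E[X(X-1)] = 45 - 5 = 40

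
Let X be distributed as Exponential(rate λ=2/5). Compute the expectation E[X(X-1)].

E[X(X-1)] = E[X² - X] = E[X²] - E[X]
E[X] = \frac{5}{2}
E[X²] = Var(X) + (E[X])² = \frac{25}{4} + (\frac{5}{2})² = \frac{25}{2}
E[X(X-1)] = \frac{25}{2} - \frac{5}{2} = 10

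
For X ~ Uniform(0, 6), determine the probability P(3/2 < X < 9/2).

P(3/2 < X < 9/2) = ∫_{3/2}^{9/2} f(x) dx
where f(x) = \frac{1}{6}
= \frac{1}{2}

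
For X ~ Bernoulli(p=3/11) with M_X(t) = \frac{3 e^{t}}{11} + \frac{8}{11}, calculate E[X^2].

To find E[X^2], compute M^(2)(0):
M^(1)(t) = \frac{3 e^{t}}{11}
M^(2)(t) = \frac{3 e^{t}}{11}
M^(2)(0) = \frac{3}{11}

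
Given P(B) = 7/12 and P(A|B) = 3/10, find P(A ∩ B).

By definition, P(A|B) = P(A ∩ B) / P(B)
So P(A ∩ B) = P(A|B) × P(B)
= 3/10 × 7/12
= 7/40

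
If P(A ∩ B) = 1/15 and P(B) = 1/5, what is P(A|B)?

P(A|B) = P(A ∩ B) / P(B)
= (1/15) / (1/5)
= 1/3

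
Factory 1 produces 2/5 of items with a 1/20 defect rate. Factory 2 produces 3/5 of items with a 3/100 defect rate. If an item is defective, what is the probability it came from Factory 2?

Using Bayes' theorem:
P(F1) = 2/5, P(D|F1) = 1/20
P(F2) = 3/5, P(D|F2) = 3/100
P(D) = P(D|F1)P(F1) + P(D|F2)P(F2)
     = \frac{19}{500}
P(F2|D) = P(D|F2)P(F2) / P(D)
= \frac{9}{19}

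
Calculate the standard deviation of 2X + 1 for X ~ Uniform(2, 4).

For X ~ Uniform(2, 4):
Var(X) = \frac{1}{3}
SD(X) = √(Var(X)) = √(\frac{1}{3}) = \frac{\sqrt{3}}{3}
SD(2X + 1) = |2| × SD(X) = 2 × \frac{\sqrt{3}}{3} = \frac{2 \sqrt{3}}{3}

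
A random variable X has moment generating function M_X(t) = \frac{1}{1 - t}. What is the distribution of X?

The MGF M(t) = \frac{1}{1 - t} is the standard form for the Exponential distribution.
Comparing with the known MGF formula identifies: Exponential(rate λ=1)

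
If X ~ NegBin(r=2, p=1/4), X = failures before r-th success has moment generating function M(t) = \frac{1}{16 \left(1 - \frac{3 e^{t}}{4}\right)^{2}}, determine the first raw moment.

To find E[X], compute M^(1)(0):
M^(1)(t) = \frac{3 e^{t}}{32 \left(1 - \frac{3 e^{t}}{4}\right)^{3}}
M^(1)(0) = 6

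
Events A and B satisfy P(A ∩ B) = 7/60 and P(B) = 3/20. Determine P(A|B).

P(A|B) = P(A ∩ B) / P(B)
= (7/60) / (3/20)
= 7/9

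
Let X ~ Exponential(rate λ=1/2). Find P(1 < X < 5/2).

P(1 < X < 5/2) = ∫_{1}^{5/2} f(x) dx
where f(x) = \frac{e^{- \frac{x}{2}}}{2}
= - \frac{1}{e^{\frac{5}{4}}} + e^{- \frac{1}{2}}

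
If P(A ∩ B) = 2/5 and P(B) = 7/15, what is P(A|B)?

P(A|B) = P(A ∩ B) / P(B)
= (2/5) / (7/15)
= 6/7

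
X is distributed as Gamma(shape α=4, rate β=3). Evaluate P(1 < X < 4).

P(1 < X < 4) = ∫_{1}^{4} f(x) dx
where f(x) = \frac{27 x^{3} e^{- 3 x}}{2}
= \frac{-373 + 13 e^{9}}{e^{12}}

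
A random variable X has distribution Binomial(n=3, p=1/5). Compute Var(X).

For X ~ Binomial(n=3, p=1/5):
Var(X) = \frac{12}{25}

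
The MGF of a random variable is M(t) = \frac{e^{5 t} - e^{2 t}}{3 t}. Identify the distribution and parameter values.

The MGF M(t) = \frac{e^{5 t} - e^{2 t}}{3 t} is the standard form for the Uniform distribution.
Comparing with the known MGF formula identifies: Uniform(2, 5)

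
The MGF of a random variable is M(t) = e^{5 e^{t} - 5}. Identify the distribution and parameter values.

The MGF M(t) = e^{5 e^{t} - 5} is the standard form for the Poisson distribution.
Comparing with the known MGF formula identifies: Poisson(λ=5)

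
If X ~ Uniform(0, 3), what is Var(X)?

For X ~ Uniform(0, 3):
Var(X) = \frac{3}{4}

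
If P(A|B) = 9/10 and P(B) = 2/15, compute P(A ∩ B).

By definition, P(A|B) = P(A ∩ B) / P(B)
So P(A ∩ B) = P(A|B) × P(B)
= 9/10 × 2/15
= 3/25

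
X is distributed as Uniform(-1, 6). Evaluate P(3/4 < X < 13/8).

P(3/4 < X < 13/8) = ∫_{3/4}^{13/8} f(x) dx
where f(x) = \frac{1}{7}
= \frac{1}{8}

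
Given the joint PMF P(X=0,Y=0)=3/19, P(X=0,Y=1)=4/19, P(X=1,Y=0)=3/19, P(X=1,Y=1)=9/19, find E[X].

First find marginal of X:
P(X=0) = 7/19
P(X=1) = 12/19
E[X] = 0 × 7/19 + 1 × 12/19 = 12/19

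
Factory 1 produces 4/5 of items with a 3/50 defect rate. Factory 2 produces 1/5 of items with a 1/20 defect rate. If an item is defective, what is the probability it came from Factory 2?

Using Bayes' theorem:
P(F1) = 4/5, P(D|F1) = 3/50
P(F2) = 1/5, P(D|F2) = 1/20
P(D) = P(D|F1)P(F1) + P(D|F2)P(F2)
     = \frac{29}{500}
P(F2|D) = P(D|F2)P(F2) / P(D)
= \frac{5}{29}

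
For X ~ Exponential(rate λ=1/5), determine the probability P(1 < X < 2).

P(1 < X < 2) = ∫_{1}^{2} f(x) dx
where f(x) = \frac{e^{- \frac{x}{5}}}{5}
= - \frac{1 - e^{\frac{1}{5}}}{e^{\frac{2}{5}}}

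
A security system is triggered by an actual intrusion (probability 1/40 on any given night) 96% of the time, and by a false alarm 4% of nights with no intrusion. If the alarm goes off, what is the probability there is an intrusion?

Let D = the rare event, + = positive/flagged.
P(D) = 1/40
P(+|D) = 96/100 = 24/25
P(+|D') = 4/100 = 1/25
P(+) = P(+|D)P(D) + P(+|D')P(D')
     = \frac{24}{25} × \frac{1}{40} + \frac{1}{25} × \frac{39}{40}
     = \frac{63}{1000}
P(D|+) = P(+|D)P(D)/P(+) = \frac{8}{21}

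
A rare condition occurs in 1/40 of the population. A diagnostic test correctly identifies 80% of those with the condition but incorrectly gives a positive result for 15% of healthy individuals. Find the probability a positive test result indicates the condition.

Let D = the rare event, + = positive/flagged.
P(D) = 1/40
P(+|D) = 80/100 = 4/5
P(+|D') = 15/100 = 3/20
P(+) = P(+|D)P(D) + P(+|D')P(D')
     = \frac{4}{5} × \frac{1}{40} + \frac{3}{20} × \frac{39}{40}
     = \frac{133}{800}
P(D|+) = P(+|D)P(D)/P(+) = \frac{16}{133}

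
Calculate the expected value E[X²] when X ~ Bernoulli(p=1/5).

Using the identity E[X²] = Var(X) + (E[X])²:
E[X] = \frac{1}{5}
Var(X) = \frac{4}{25}
E[X²] = \frac{4}{25} + (\frac{1}{5})²
= \frac{1}{5}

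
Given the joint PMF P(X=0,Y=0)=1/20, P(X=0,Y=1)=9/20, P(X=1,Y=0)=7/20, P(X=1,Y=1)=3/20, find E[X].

First find marginal of X:
P(X=0) = 1/2
P(X=1) = 1/2
E[X] = 0 × 1/2 + 1 × 1/2 = 1/2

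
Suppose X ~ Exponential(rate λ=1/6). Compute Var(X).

For X ~ Exponential(rate λ=1/6):
Var(X) = 36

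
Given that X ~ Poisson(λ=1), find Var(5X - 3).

For X ~ Poisson(λ=1):
Var(X) = 1
Var(5X - 3) = (5)² × Var(X) = 25 × 1 = 25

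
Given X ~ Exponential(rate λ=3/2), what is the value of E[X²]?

Using the identity E[X²] = Var(X) + (E[X])²:
E[X] = \frac{2}{3}
Var(X) = \frac{4}{9}
E[X²] = \frac{4}{9} + (\frac{2}{3})²
= \frac{8}{9}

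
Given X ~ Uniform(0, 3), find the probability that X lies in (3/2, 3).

P(3/2 < X < 3) = ∫_{3/2}^{3} f(x) dx
where f(x) = \frac{1}{3}
= \frac{1}{2}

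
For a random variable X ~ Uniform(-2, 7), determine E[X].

For X ~ Uniform(-2, 7), the expected value is:
E[X] = \frac{5}{2}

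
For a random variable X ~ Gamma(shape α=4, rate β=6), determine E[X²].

Using the identity E[X²] = Var(X) + (E[X])²:
E[X] = \frac{2}{3}
Var(X) = \frac{1}{9}
E[X²] = \frac{1}{9} + (\frac{2}{3})²
= \frac{5}{9}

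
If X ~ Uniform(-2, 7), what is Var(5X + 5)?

For X ~ Uniform(-2, 7):
Var(X) = \frac{27}{4}
Var(5X + 5) = (5)² × Var(X) = 25 × \frac{27}{4} = \frac{675}{4}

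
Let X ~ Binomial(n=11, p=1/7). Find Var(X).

For X ~ Binomial(n=11, p=1/7):
Var(X) = \frac{66}{49}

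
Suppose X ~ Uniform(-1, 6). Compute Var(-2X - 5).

For X ~ Uniform(-1, 6):
Var(X) = \frac{49}{12}
Var(-2X - 5) = (-2)² × Var(X) = 4 × \frac{49}{12} = \frac{49}{3}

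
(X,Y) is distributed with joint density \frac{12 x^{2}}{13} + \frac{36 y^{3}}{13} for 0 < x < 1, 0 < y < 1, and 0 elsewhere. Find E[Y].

E[Y] = ∫_0^1 ∫_0^1 y × f(x,y) dx dy
= \frac{46}{65}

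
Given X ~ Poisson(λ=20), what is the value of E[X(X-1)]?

E[X(X-1)] = E[X² - X] = E[X²] - E[X]
E[X] = 20
E[X²] = Var(X) + (E[X])² = 20 + (20)² = 420
E[X(X-1)] = 420 - 20 = 400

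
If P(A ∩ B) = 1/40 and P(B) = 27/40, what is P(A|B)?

P(A|B) = P(A ∩ B) / P(B)
= (1/40) / (27/40)
= 1/27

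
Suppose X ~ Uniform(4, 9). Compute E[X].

For X ~ Uniform(4, 9), the expected value is:
E[X] = \frac{13}{2}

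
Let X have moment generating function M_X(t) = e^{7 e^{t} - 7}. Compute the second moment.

To find E[X^2], compute M^(2)(0):
M^(1)(t) = 7 e^{t} e^{7 e^{t} - 7}
M^(2)(t) = 49 e^{2 t} e^{7 e^{t} - 7} + 7 e^{t} e^{7 e^{t} - 7}
M^(2)(0) = 56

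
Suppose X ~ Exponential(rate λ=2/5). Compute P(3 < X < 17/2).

P(3 < X < 17/2) = ∫_{3}^{17/2} f(x) dx
where f(x) = \frac{2 e^{- \frac{2 x}{5}}}{5}
= - \frac{1 - e^{\frac{11}{5}}}{e^{\frac{17}{5}}}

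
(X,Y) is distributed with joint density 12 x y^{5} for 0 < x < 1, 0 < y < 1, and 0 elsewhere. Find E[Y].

E[Y] = ∫_0^1 ∫_0^1 y × f(x,y) dx dy
= \frac{6}{7}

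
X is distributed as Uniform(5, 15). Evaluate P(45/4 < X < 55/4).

P(45/4 < X < 55/4) = ∫_{45/4}^{55/4} f(x) dx
where f(x) = \frac{1}{10}
= \frac{1}{4}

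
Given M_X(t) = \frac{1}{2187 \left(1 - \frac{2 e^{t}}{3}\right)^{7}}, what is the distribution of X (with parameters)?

The MGF M(t) = \frac{1}{2187 \left(1 - \frac{2 e^{t}}{3}\right)^{7}} is the standard form for the NegativeBinomial distribution.
Comparing with the known MGF formula identifies: NegBin(r=7, p=1/3), X = failures before r-th success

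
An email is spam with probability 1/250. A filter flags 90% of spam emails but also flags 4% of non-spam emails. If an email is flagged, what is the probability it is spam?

Let D = the rare event, + = positive/flagged.
P(D) = 1/250
P(+|D) = 90/100 = 9/10
P(+|D') = 4/100 = 1/25
P(+) = P(+|D)P(D) + P(+|D')P(D')
     = \frac{9}{10} × \frac{1}{250} + \frac{1}{25} × \frac{249}{250}
     = \frac{543}{12500}
P(D|+) = P(+|D)P(D)/P(+) = \frac{15}{181}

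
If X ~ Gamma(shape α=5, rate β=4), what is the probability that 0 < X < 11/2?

P(0 < X < 11/2) = ∫_{0}^{11/2} f(x) dx
where f(x) = \frac{128 x^{4} e^{- 4 x}}{3}
= 1 - \frac{35401}{3 e^{22}}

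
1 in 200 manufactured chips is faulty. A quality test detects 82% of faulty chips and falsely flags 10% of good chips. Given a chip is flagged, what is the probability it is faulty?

Let D = the rare event, + = positive/flagged.
P(D) = 1/200
P(+|D) = 82/100 = 41/50
P(+|D') = 10/100 = 1/10
P(+) = P(+|D)P(D) + P(+|D')P(D')
     = \frac{41}{50} × \frac{1}{200} + \frac{1}{10} × \frac{199}{200}
     = \frac{259}{2500}
P(D|+) = P(+|D)P(D)/P(+) = \frac{41}{1036}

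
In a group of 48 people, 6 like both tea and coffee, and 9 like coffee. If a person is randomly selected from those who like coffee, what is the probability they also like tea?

P(A ∩ B) = 6/48 = 1/8
P(B) = 9/48 = 3/16
P(A|B) = P(A ∩ B) / P(B) = (1/8) / (3/16) = 2/3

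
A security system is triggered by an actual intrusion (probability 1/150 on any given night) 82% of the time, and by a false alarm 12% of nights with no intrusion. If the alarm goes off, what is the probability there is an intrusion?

Let D = the rare event, + = positive/flagged.
P(D) = 1/150
P(+|D) = 82/100 = 41/50
P(+|D') = 12/100 = 3/25
P(+) = P(+|D)P(D) + P(+|D')P(D')
     = \frac{41}{50} × \frac{1}{150} + \frac{3}{25} × \frac{149}{150}
     = \frac{187}{1500}
P(D|+) = P(+|D)P(D)/P(+) = \frac{41}{935}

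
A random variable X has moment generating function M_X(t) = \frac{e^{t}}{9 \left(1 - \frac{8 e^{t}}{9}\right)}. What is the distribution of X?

The MGF M(t) = \frac{e^{t}}{9 \left(1 - \frac{8 e^{t}}{9}\right)} is the standard form for the Geometric distribution.
Comparing with the known MGF formula identifies: Geometric(p=1/9), X = trial number of first success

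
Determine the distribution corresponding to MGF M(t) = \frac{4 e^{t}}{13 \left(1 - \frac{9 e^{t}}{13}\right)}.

The MGF M(t) = \frac{4 e^{t}}{13 \left(1 - \frac{9 e^{t}}{13}\right)} is the standard form for the Geometric distribution.
Comparing with the known MGF formula identifies: Geometric(p=4/13), X = trial number of first success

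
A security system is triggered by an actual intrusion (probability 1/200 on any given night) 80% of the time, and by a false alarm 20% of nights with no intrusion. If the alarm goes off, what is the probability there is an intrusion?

Let D = the rare event, + = positive/flagged.
P(D) = 1/200
P(+|D) = 80/100 = 4/5
P(+|D') = 20/100 = 1/5
P(+) = P(+|D)P(D) + P(+|D')P(D')
     = \frac{4}{5} × \frac{1}{200} + \frac{1}{5} × \frac{199}{200}
     = \frac{203}{1000}
P(D|+) = P(+|D)P(D)/P(+) = \frac{4}{203}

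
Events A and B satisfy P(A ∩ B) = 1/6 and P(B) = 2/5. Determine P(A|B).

P(A|B) = P(A ∩ B) / P(B)
= (1/6) / (2/5)
= 5/12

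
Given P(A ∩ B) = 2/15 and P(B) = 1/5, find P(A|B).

P(A|B) = P(A ∩ B) / P(B)
= (2/15) / (1/5)
= 2/3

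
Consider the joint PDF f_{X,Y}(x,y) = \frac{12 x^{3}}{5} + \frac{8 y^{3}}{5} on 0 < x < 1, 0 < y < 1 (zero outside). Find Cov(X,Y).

E[XY] = ∫∫ xy × f(x,y) dx dy = \frac{2}{5}
E[X] = \frac{17}{25}
E[Y] = \frac{31}{50}
Cov(X,Y) = E[XY] - E[X]E[Y] = - \frac{27}{1250}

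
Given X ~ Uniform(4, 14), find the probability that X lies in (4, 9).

P(4 < X < 9) = ∫_{4}^{9} f(x) dx
where f(x) = \frac{1}{10}
= \frac{1}{2}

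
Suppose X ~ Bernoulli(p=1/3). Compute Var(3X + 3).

For X ~ Bernoulli(p=1/3):
Var(X) = \frac{2}{9}
Var(3X + 3) = (3)² × Var(X) = 9 × \frac{2}{9} = 2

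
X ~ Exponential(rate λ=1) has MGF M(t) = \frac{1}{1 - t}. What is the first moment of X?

To find E[X], compute M^(1)(0):
M^(1)(t) = \frac{1}{\left(1 - t\right)^{2}}
M^(1)(0) = 1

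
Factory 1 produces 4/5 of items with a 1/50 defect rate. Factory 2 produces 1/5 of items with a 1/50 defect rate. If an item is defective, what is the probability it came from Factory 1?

Using Bayes' theorem:
P(F1) = 4/5, P(D|F1) = 1/50
P(F2) = 1/5, P(D|F2) = 1/50
P(D) = P(D|F1)P(F1) + P(D|F2)P(F2)
     = \frac{1}{50}
P(F1|D) = P(D|F1)P(F1) / P(D)
= \frac{4}{5}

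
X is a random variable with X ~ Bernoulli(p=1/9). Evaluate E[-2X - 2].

For X ~ Bernoulli(p=1/9):
E[X] = \frac{1}{9}
E[-2X - 2] = -2 × E[X] - 2 = - \frac{20}{9}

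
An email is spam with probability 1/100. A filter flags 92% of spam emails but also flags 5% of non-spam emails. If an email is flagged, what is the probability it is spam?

Let D = the rare event, + = positive/flagged.
P(D) = 1/100
P(+|D) = 92/100 = 23/25
P(+|D') = 5/100 = 1/20
P(+) = P(+|D)P(D) + P(+|D')P(D')
     = \frac{23}{25} × \frac{1}{100} + \frac{1}{20} × \frac{99}{100}
     = \frac{587}{10000}
P(D|+) = P(+|D)P(D)/P(+) = \frac{92}{587}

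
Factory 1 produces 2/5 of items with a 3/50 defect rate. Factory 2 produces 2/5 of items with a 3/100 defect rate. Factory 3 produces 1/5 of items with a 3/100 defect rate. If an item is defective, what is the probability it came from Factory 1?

Using Bayes' theorem:
P(F1) = 2/5, P(D|F1) = 3/50
P(F2) = 2/5, P(D|F2) = 3/100
P(F3) = 1/5, P(D|F3) = 3/100
P(D) = P(D|F1)P(F1) + P(D|F2)P(F2) + P(D|F3)P(F3)
     = \frac{21}{500}
P(F1|D) = P(D|F1)P(F1) / P(D)
= \frac{4}{7}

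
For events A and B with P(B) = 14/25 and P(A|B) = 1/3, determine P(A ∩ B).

By definition, P(A|B) = P(A ∩ B) / P(B)
So P(A ∩ B) = P(A|B) × P(B)
= 1/3 × 14/25
= 14/75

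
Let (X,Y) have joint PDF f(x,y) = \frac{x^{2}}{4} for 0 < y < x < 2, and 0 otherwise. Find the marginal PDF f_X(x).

f_X(x) = ∫_0^x \frac{x^{2}}{4} dy = \frac{x^{3}}{4}
for 0 < x < 2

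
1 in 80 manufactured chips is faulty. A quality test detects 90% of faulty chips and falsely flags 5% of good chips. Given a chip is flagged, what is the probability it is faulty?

Let D = the rare event, + = positive/flagged.
P(D) = 1/80
P(+|D) = 90/100 = 9/10
P(+|D') = 5/100 = 1/20
P(+) = P(+|D)P(D) + P(+|D')P(D')
     = \frac{9}{10} × \frac{1}{80} + \frac{1}{20} × \frac{79}{80}
     = \frac{97}{1600}
P(D|+) = P(+|D)P(D)/P(+) = \frac{18}{97}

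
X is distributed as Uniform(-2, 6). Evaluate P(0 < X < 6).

P(0 < X < 6) = ∫_{0}^{6} f(x) dx
where f(x) = \frac{1}{8}
= \frac{3}{4}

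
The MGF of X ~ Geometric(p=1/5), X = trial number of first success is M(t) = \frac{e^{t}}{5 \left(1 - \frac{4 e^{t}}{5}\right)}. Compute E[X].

To find E[X], compute M^(1)(0):
M^(1)(t) = \frac{e^{t}}{5 \left(1 - \frac{4 e^{t}}{5}\right)} + \frac{4 e^{2 t}}{25 \left(1 - \frac{4 e^{t}}{5}\right)^{2}}
M^(1)(0) = 5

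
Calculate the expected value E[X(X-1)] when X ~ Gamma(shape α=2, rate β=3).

E[X(X-1)] = E[X² - X] = E[X²] - E[X]
E[X] = \frac{2}{3}
E[X²] = Var(X) + (E[X])² = \frac{2}{9} + (\frac{2}{3})² = \frac{2}{3}
E[X(X-1)] = \frac{2}{3} - \frac{2}{3} = 0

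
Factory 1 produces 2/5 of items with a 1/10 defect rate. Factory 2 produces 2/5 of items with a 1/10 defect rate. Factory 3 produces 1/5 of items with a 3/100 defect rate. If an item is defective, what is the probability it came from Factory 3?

Using Bayes' theorem:
P(F1) = 2/5, P(D|F1) = 1/10
P(F2) = 2/5, P(D|F2) = 1/10
P(F3) = 1/5, P(D|F3) = 3/100
P(D) = P(D|F1)P(F1) + P(D|F2)P(F2) + P(D|F3)P(F3)
     = \frac{43}{500}
P(F3|D) = P(D|F3)P(F3) / P(D)
= \frac{3}{43}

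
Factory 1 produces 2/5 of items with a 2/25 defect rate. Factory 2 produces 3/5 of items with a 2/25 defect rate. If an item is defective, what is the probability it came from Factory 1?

Using Bayes' theorem:
P(F1) = 2/5, P(D|F1) = 2/25
P(F2) = 3/5, P(D|F2) = 2/25
P(D) = P(D|F1)P(F1) + P(D|F2)P(F2)
     = \frac{2}{25}
P(F1|D) = P(D|F1)P(F1) / P(D)
= \frac{2}{5}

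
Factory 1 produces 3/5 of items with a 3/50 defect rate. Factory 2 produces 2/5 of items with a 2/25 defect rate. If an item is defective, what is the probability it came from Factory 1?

Using Bayes' theorem:
P(F1) = 3/5, P(D|F1) = 3/50
P(F2) = 2/5, P(D|F2) = 2/25
P(D) = P(D|F1)P(F1) + P(D|F2)P(F2)
     = \frac{17}{250}
P(F1|D) = P(D|F1)P(F1) / P(D)
= \frac{9}{17}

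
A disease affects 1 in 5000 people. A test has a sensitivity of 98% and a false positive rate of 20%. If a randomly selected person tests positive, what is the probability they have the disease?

Let D = the rare event, + = positive/flagged.
P(D) = 1/5000
P(+|D) = 98/100 = 49/50
P(+|D') = 20/100 = 1/5
P(+) = P(+|D)P(D) + P(+|D')P(D')
     = \frac{49}{50} × \frac{1}{5000} + \frac{1}{5} × \frac{4999}{5000}
     = \frac{50039}{250000}
P(D|+) = P(+|D)P(D)/P(+) = \frac{49}{50039}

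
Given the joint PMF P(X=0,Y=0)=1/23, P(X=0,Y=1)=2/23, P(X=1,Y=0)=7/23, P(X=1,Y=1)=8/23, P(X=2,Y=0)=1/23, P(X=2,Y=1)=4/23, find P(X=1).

P(X=1) = P(X=1,Y=0) + P(X=1,Y=1)
= 7/23 + 8/23
= 15/23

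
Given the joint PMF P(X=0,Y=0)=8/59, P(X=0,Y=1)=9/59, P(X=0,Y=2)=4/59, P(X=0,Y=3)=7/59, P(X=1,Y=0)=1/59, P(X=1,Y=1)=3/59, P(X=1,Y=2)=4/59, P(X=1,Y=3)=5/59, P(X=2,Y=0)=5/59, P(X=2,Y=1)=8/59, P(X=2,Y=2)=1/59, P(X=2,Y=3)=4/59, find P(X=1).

P(X=1) = P(X=1,Y=0) + P(X=1,Y=1) + P(X=1,Y=2) + P(X=1,Y=3)
= 1/59 + 3/59 + 4/59 + 5/59
= 13/59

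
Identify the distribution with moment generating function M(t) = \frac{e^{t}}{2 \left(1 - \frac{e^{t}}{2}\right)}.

The MGF M(t) = \frac{e^{t}}{2 \left(1 - \frac{e^{t}}{2}\right)} is the standard form for the Geometric distribution.
Comparing with the known MGF formula identifies: Geometric(p=1/2), X = trial number of first success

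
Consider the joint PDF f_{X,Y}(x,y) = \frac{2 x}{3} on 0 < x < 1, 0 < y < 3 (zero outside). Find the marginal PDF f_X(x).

f_X(x) = ∫_0^3 f(x,y) dy
= ∫_0^3 \frac{2 x}{3} dy
= 2 x for 0 < x < 1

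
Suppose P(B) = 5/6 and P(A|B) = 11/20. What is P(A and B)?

By definition, P(A|B) = P(A ∩ B) / P(B)
So P(A ∩ B) = P(A|B) × P(B)
= 11/20 × 5/6
= 11/24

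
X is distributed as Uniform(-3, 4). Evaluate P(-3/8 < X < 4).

P(-3/8 < X < 4) = ∫_{-3/8}^{4} f(x) dx
where f(x) = \frac{1}{7}
= \frac{5}{8}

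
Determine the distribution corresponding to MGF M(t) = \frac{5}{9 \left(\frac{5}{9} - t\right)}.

The MGF M(t) = \frac{5}{9 \left(\frac{5}{9} - t\right)} is the standard form for the Exponential distribution.
Comparing with the known MGF formula identifies: Exponential(rate λ=5/9)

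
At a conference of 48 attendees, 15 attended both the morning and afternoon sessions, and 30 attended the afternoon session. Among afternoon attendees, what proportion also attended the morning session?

P(A ∩ B) = 15/48 = 5/16
P(B) = 30/48 = 5/8
P(A|B) = P(A ∩ B) / P(B) = (5/16) / (5/8) = 1/2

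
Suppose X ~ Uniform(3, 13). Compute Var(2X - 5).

For X ~ Uniform(3, 13):
Var(X) = \frac{25}{3}
Var(2X - 5) = (2)² × Var(X) = 4 × \frac{25}{3} = \frac{100}{3}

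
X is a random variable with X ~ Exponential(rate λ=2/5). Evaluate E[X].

For X ~ Exponential(rate λ=2/5), the expected value is:
E[X] = \frac{5}{2}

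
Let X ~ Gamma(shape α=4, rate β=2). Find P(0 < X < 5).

P(0 < X < 5) = ∫_{0}^{5} f(x) dx
where f(x) = \frac{8 x^{3} e^{- 2 x}}{3}
= 1 - \frac{683}{3 e^{10}}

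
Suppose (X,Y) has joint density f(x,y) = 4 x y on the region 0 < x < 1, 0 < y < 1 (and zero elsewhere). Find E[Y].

E[Y] = ∫_0^1 ∫_0^1 y × f(x,y) dx dy
= \frac{2}{3}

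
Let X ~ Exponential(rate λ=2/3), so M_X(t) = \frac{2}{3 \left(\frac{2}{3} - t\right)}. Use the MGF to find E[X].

To find E[X], compute M^(1)(0):
M^(1)(t) = \frac{2}{3 \left(\frac{2}{3} - t\right)^{2}}
M^(1)(0) = \frac{3}{2}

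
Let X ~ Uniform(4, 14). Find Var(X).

For X ~ Uniform(4, 14):
Var(X) = \frac{25}{3}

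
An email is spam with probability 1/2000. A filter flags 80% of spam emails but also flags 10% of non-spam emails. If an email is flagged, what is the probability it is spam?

Let D = the rare event, + = positive/flagged.
P(D) = 1/2000
P(+|D) = 80/100 = 4/5
P(+|D') = 10/100 = 1/10
P(+) = P(+|D)P(D) + P(+|D')P(D')
     = \frac{4}{5} × \frac{1}{2000} + \frac{1}{10} × \frac{1999}{2000}
     = \frac{2007}{20000}
P(D|+) = P(+|D)P(D)/P(+) = \frac{8}{2007}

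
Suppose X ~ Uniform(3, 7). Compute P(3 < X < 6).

P(3 < X < 6) = ∫_{3}^{6} f(x) dx
where f(x) = \frac{1}{4}
= \frac{3}{4}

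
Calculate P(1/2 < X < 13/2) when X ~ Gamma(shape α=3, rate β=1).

P(1/2 < X < 13/2) = ∫_{1/2}^{13/2} f(x) dx
where f(x) = \frac{x^{2} e^{- x}}{2}
= \frac{-229 + 13 e^{6}}{8 e^{\frac{13}{2}}}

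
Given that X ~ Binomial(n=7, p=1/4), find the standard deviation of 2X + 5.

For X ~ Binomial(n=7, p=1/4):
Var(X) = \frac{21}{16}
SD(X) = √(Var(X)) = √(\frac{21}{16}) = \frac{\sqrt{21}}{4}
SD(2X + 5) = |2| × SD(X) = 2 × \frac{\sqrt{21}}{4} = \frac{\sqrt{21}}{2}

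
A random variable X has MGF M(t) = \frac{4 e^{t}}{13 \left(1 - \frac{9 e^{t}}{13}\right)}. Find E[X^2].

To find E[X^2], compute M^(2)(0):
M^(1)(t) = \frac{4 e^{t}}{13 \left(1 - \frac{9 e^{t}}{13}\right)} + \frac{36 e^{2 t}}{169 \left(1 - \frac{9 e^{t}}{13}\right)^{2}}
M^(2)(t) = \frac{4 e^{t}}{13 \left(1 - \frac{9 e^{t}}{13}\right)} + \frac{108 e^{2 t}}{169 \left(1 - \frac{9 e^{t}}{13}\right)^{2}} + \frac{648 e^{3 t}}{2197 \left(1 - \frac{9 e^{t}}{13}\right)^{3}}
M^(2)(0) = \frac{143}{8}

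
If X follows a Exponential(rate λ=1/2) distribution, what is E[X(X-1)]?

E[X(X-1)] = E[X² - X] = E[X²] - E[X]
E[X] = 2
E[X²] = Var(X) + (E[X])² = 4 + (2)² = 8
E[X(X-1)] = 8 - 2 = 6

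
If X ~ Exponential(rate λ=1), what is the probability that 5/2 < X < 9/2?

P(5/2 < X < 9/2) = ∫_{5/2}^{9/2} f(x) dx
where f(x) = e^{- x}
= - \frac{1 - e^{2}}{e^{\frac{9}{2}}}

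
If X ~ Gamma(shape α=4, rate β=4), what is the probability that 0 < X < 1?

P(0 < X < 1) = ∫_{0}^{1} f(x) dx
where f(x) = \frac{128 x^{3} e^{- 4 x}}{3}
= 1 - \frac{71}{3 e^{4}}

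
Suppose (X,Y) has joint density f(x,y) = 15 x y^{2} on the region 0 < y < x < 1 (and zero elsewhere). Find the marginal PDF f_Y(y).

f_Y(y) = ∫_y^1 15 x y^{2} dx = \frac{15 y^{2} \left(1 - y^{2}\right)}{2}
for 0 < y < 1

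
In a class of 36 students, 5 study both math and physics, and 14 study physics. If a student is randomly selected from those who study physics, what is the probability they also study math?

P(A ∩ B) = 5/36
P(B) = 14/36 = 7/18
P(A|B) = P(A ∩ B) / P(B) = (5/36) / (7/18) = 5/14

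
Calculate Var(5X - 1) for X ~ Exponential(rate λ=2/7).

For X ~ Exponential(rate λ=2/7):
Var(X) = \frac{49}{4}
Var(5X - 1) = (5)² × Var(X) = 25 × \frac{49}{4} = \frac{1225}{4}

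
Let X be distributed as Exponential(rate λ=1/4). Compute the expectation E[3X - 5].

For X ~ Exponential(rate λ=1/4):
E[X] = 4
E[3X - 5] = 3 × E[X] - 5 = 7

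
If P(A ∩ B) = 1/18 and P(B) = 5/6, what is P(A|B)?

P(A|B) = P(A ∩ B) / P(B)
= (1/18) / (5/6)
= 1/15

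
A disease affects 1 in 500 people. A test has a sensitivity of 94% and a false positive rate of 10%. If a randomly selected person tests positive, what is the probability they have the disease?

Let D = the rare event, + = positive/flagged.
P(D) = 1/500
P(+|D) = 94/100 = 47/50
P(+|D') = 10/100 = 1/10
P(+) = P(+|D)P(D) + P(+|D')P(D')
     = \frac{47}{50} × \frac{1}{500} + \frac{1}{10} × \frac{499}{500}
     = \frac{1271}{12500}
P(D|+) = P(+|D)P(D)/P(+) = \frac{47}{2542}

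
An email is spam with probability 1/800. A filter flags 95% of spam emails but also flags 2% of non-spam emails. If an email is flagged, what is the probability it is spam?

Let D = the rare event, + = positive/flagged.
P(D) = 1/800
P(+|D) = 95/100 = 19/20
P(+|D') = 2/100 = 1/50
P(+) = P(+|D)P(D) + P(+|D')P(D')
     = \frac{19}{20} × \frac{1}{800} + \frac{1}{50} × \frac{799}{800}
     = \frac{1693}{80000}
P(D|+) = P(+|D)P(D)/P(+) = \frac{95}{1693}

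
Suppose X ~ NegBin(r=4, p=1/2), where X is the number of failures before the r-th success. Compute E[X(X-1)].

E[X(X-1)] = E[X² - X] = E[X²] - E[X]
E[X] = 4
E[X²] = Var(X) + (E[X])² = 8 + (4)² = 24
E[X(X-1)] = 24 - 4 = 20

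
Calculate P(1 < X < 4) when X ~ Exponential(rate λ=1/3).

P(1 < X < 4) = ∫_{1}^{4} f(x) dx
where f(x) = \frac{e^{- \frac{x}{3}}}{3}
= - \frac{1 - e}{e^{\frac{4}{3}}}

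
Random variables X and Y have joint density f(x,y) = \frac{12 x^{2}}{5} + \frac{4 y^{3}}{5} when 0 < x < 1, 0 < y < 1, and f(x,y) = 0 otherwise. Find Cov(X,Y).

E[XY] = ∫∫ xy × f(x,y) dx dy = \frac{19}{50}
E[X] = \frac{7}{10}
E[Y] = \frac{14}{25}
Cov(X,Y) = E[XY] - E[X]E[Y] = - \frac{3}{250}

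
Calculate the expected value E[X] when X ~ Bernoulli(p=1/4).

For X ~ Bernoulli(p=1/4), the expected value is:
E[X] = \frac{1}{4}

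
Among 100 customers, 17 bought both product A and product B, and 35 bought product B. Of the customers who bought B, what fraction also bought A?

P(A ∩ B) = 17/100
P(B) = 35/100 = 7/20
P(A|B) = P(A ∩ B) / P(B) = (17/100) / (7/20) = 17/35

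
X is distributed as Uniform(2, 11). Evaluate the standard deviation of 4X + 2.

For X ~ Uniform(2, 11):
Var(X) = \frac{27}{4}
SD(X) = √(Var(X)) = √(\frac{27}{4}) = \frac{3 \sqrt{3}}{2}
SD(4X + 2) = |4| × SD(X) = 4 × \frac{3 \sqrt{3}}{2} = 6 \sqrt{3}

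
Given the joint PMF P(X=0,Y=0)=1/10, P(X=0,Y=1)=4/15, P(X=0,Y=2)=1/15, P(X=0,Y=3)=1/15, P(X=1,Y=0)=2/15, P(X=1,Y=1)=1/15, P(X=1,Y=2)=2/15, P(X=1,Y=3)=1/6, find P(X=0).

P(X=0) = P(X=0,Y=0) + P(X=0,Y=1) + P(X=0,Y=2) + P(X=0,Y=3)
= 1/10 + 4/15 + 1/15 + 1/15
= 1/2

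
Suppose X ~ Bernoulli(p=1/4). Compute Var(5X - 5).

For X ~ Bernoulli(p=1/4):
Var(X) = \frac{3}{16}
Var(5X - 5) = (5)² × Var(X) = 25 × \frac{3}{16} = \frac{75}{16}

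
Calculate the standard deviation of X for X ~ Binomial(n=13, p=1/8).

For X ~ Binomial(n=13, p=1/8):
Var(X) = \frac{91}{64}
SD(X) = √(Var(X)) = √(\frac{91}{64}) = \frac{\sqrt{91}}{8}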